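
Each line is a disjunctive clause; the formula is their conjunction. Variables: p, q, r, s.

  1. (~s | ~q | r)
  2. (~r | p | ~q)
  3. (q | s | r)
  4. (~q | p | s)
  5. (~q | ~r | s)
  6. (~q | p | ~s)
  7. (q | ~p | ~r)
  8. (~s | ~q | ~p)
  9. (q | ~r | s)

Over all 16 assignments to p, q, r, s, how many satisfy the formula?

4

Satisfying assignments:
  p=F q=F r=F s=T
  p=F q=F r=T s=T
  p=T q=F r=F s=T
  p=T q=T r=F s=F
That's 4 in total.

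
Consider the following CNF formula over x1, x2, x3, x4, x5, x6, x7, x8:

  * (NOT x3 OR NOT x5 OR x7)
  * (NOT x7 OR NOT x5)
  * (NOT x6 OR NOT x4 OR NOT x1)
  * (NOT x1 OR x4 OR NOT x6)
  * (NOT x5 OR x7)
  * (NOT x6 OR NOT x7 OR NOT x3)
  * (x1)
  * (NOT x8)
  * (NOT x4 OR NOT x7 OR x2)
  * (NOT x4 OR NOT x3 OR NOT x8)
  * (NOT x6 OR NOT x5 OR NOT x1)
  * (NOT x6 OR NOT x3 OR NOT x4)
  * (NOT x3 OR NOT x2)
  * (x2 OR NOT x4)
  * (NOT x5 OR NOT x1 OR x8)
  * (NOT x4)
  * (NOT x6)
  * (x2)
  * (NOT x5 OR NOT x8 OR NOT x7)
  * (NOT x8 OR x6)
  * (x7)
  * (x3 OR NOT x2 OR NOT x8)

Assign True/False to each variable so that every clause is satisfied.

x1=True, x2=True, x3=False, x4=False, x5=False, x6=False, x7=True, x8=False

Unit propagation: (x1) forces x1 = True.
Unit propagation: (NOT x8) forces x8 = False.
Unit propagation: (NOT x5) forces x5 = False.
Unit propagation: (NOT x4) forces x4 = False.
Unit propagation: (NOT x6) forces x6 = False.
The clause (x2) is unit: x2 must be True.
(NOT x3) is a unit clause, so x3 = False.
Unit propagation: (x7) forces x7 = True.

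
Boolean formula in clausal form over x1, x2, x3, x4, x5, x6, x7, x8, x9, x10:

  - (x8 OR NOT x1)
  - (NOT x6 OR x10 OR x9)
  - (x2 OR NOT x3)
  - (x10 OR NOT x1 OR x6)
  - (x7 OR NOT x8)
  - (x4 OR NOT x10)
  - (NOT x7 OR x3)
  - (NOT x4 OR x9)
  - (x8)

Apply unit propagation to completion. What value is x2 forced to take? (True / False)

(x8) stands alone — x8 = True.
From (NOT x8 OR x7) and x8 = True: x7 = True.
(NOT x7 OR x3) with x7 = True leaves only x3, so x3 = True.
From (NOT x3 OR x2) and x3 = True: x2 = True.

True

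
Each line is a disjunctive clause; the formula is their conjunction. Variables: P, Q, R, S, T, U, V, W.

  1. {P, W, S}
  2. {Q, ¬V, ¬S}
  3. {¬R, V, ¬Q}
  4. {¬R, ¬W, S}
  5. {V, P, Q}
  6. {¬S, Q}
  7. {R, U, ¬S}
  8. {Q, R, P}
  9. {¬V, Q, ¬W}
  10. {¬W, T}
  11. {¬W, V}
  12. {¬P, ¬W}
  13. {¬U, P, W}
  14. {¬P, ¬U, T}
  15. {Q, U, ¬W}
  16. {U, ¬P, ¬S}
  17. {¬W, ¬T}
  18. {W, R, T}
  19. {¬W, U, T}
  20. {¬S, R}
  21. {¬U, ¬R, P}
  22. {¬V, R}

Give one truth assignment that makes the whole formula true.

Branch on P: take P = True.
  then W is forced to False.
Set Q = False and propagate.
  then S is forced to False.
Set R = True and propagate.
For the remaining variables, T = True, U = False, V = False works.

P=True, Q=False, R=True, S=False, T=True, U=False, V=False, W=False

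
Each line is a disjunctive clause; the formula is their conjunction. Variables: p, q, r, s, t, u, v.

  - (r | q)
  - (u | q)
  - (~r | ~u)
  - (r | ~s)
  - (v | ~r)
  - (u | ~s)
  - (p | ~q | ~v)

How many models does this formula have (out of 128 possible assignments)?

Split on r, then q.
  r=1, q=1: remaining (p,s,t,u,v) ∈ {(1,0,0,0,1); (1,0,1,0,1)} — 2.
  r=1, q=0: a clause becomes empty — 0.
  r=0, q=1: t, u free; 3 ways for (p,s,v) × 2^2 = 12.
  r=0, q=0: a clause becomes empty — 0.
Total: 2 + 0 + 12 + 0 = 14.

14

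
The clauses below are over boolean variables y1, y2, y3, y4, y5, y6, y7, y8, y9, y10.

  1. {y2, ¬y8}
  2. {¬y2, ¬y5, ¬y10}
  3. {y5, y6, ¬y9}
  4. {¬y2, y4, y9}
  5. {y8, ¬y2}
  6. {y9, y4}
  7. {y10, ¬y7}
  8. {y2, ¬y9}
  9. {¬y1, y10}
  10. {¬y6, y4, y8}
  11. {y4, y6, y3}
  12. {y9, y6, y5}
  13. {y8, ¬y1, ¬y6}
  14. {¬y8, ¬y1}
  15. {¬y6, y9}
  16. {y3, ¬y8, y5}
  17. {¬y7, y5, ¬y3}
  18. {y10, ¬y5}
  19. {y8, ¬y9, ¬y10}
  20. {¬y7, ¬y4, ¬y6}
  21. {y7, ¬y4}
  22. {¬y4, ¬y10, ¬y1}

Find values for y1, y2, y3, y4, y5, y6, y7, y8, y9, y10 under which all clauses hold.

y1=F, y2=F, y3=F, y4=T, y5=T, y6=F, y7=T, y8=F, y9=F, y10=T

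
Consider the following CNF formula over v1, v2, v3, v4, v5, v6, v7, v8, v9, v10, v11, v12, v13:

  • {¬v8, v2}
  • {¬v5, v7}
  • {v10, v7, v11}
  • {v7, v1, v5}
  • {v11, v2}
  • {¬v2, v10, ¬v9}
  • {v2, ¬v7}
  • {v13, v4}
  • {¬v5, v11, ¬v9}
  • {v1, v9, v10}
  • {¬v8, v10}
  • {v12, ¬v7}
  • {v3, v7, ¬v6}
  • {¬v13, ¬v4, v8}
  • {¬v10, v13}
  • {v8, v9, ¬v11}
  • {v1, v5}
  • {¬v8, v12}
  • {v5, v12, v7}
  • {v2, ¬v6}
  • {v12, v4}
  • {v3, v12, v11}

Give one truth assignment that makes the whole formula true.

v1=T, v2=T, v3=T, v4=F, v5=T, v6=T, v7=T, v8=F, v9=F, v10=F, v11=F, v12=T, v13=T

v1 occurs only positively in the remaining clauses — set v1 = True.
v3 occurs only positively in the remaining clauses — set v3 = True.
Branch on v2: take v2 = True.
For the remaining variables, v4 = False, v5 = True, v6 = True, v7 = True, v8 = False, v9 = False, v10 = False, v11 = False, v12 = True, v13 = True works.
Every clause has at least one true literal under this assignment.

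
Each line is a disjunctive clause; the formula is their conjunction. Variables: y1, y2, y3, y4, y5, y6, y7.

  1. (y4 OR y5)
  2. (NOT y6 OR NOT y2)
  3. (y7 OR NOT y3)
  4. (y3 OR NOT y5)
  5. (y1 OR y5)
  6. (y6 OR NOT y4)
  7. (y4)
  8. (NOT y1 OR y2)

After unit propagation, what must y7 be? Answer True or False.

Unit clause (y4) sets y4 = True.
From (NOT y4 OR y6) and y4 = True: y6 = True.
From (NOT y2 OR NOT y6) and y6 = True: y2 = False.
From (NOT y1 OR y2) and y2 = False: y1 = False.
(y5 OR y1): since y1 = False, the clause reduces to (y5). y5 = True.
From (NOT y5 OR y3) and y5 = True: y3 = True.
In (NOT y3 OR y7), NOT y3 is now false; y7 must hold, so y7 = True.

True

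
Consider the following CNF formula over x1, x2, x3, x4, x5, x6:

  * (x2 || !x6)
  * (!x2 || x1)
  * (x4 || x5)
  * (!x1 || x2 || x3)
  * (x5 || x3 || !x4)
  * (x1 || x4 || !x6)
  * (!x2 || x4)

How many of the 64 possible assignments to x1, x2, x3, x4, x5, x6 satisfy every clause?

14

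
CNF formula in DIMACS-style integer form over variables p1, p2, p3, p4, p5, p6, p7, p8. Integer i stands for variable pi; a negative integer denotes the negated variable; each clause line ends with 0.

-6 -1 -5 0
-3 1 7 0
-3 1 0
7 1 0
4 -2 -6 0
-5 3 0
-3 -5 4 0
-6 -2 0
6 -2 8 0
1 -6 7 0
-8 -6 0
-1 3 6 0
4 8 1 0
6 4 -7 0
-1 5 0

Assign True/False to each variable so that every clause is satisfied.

p1=T, p2=F, p3=T, p4=T, p5=T, p6=F, p7=F, p8=T

p2 occurs only negated in the remaining clauses — set p2 = False.
p4 occurs only positively in the remaining clauses — set p4 = True.
Set p1 = True and propagate.
  then p5 is forced to True.
  then p6 is forced to False.
  then p3 is forced to True.
p7, p8 are now unconstrained; take p7 = False, p8 = True.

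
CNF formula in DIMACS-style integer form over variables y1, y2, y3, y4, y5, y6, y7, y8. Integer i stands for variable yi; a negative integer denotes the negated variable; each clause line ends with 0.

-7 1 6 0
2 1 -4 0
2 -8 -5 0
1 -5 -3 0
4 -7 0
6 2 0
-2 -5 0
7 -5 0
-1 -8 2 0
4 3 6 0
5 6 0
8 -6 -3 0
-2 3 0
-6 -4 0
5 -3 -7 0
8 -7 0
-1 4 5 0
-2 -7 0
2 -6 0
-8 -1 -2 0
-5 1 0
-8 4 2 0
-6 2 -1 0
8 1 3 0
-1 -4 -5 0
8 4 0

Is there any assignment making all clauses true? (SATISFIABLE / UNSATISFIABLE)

SATISFIABLE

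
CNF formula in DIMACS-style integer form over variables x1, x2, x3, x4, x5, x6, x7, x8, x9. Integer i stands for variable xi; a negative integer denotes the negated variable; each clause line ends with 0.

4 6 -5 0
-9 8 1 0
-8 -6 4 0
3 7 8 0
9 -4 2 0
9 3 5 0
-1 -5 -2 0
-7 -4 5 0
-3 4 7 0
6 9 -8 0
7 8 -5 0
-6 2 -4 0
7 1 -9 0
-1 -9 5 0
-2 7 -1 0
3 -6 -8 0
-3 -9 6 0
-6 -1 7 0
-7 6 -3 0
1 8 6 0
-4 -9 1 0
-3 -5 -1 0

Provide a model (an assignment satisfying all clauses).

x1 = False, x2 = False, x3 = False, x4 = False, x5 = False, x6 = False, x7 = True, x8 = True, x9 = True

Check each clause:
  1. (~x5 \/ x6 \/ x4) — ~x5 is true.
  2. (~x9 \/ x1 \/ x8) — x8 is true.
  3. (~x8 \/ ~x6 \/ x4) — ~x6 is true.
  4. (x7 \/ x8 \/ x3) — x8 is true.
  5. (x2 \/ x9 \/ ~x4) — x9 is true.
  6. (x9 \/ x3 \/ x5) — x9 is true.
  7. (~x1 \/ ~x2 \/ ~x5) — ~x5 is true.
  8. (x5 \/ ~x4 \/ ~x7) — ~x4 is true.
  9. (x4 \/ x7 \/ ~x3) — ~x3 is true.
  10. (x9 \/ x6 \/ ~x8) — x9 is true.
  11. (~x5 \/ x7 \/ x8) — x8 is true.
  12. (x2 \/ ~x4 \/ ~x6) — ~x6 is true.
  13. (x1 \/ x7 \/ ~x9) — x7 is true.
  14. (x5 \/ ~x1 \/ ~x9) — ~x1 is true.
  15. (~x2 \/ ~x1 \/ x7) — ~x2 is true.
  16. (~x8 \/ ~x6 \/ x3) — ~x6 is true.
  17. (~x9 \/ x6 \/ ~x3) — ~x3 is true.
  18. (~x6 \/ ~x1 \/ x7) — ~x6 is true.
  19. (x6 \/ ~x3 \/ ~x7) — ~x3 is true.
  20. (x8 \/ x6 \/ x1) — x8 is true.
  21. (~x9 \/ ~x4 \/ x1) — ~x4 is true.
  22. (~x3 \/ ~x5 \/ ~x1) — ~x5 is true.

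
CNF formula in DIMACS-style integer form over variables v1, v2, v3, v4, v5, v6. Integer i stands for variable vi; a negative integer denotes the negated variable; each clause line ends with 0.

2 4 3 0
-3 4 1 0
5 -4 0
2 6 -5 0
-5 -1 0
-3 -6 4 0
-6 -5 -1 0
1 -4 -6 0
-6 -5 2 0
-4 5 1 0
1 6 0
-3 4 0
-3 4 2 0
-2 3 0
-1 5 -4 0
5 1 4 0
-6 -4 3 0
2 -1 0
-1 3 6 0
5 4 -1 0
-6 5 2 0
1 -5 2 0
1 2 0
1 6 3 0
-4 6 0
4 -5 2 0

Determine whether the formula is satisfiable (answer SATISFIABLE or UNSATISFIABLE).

UNSATISFIABLE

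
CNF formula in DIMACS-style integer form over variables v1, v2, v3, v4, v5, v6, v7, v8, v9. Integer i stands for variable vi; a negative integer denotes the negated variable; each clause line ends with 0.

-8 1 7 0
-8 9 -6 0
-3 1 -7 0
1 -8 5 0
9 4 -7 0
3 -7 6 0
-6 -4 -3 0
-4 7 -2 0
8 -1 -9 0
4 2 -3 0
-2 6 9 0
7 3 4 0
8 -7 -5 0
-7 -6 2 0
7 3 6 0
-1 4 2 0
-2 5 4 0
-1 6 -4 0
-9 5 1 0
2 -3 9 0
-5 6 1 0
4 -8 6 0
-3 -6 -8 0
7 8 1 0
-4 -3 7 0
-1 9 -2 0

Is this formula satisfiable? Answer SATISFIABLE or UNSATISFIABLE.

SATISFIABLE

Try v1 = True.
For the remaining variables, v2 = False, v3 = False, v4 = True, v5 = True, v6 = True, v7 = False, v8 = False, v9 = False works.
So v1 = T, v2 = F, v3 = F, v4 = T, v5 = T, v6 = T, v7 = F, v8 = F, v9 = F is a satisfying assignment.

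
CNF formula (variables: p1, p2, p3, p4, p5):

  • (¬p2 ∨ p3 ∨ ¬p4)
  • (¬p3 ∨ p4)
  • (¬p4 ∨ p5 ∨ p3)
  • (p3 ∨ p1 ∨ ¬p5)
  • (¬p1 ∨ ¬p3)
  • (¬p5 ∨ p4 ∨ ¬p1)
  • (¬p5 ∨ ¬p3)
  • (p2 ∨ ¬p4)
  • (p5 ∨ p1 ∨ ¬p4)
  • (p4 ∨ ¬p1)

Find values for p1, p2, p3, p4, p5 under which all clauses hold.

p1=F  p2=T  p3=F  p4=F  p5=F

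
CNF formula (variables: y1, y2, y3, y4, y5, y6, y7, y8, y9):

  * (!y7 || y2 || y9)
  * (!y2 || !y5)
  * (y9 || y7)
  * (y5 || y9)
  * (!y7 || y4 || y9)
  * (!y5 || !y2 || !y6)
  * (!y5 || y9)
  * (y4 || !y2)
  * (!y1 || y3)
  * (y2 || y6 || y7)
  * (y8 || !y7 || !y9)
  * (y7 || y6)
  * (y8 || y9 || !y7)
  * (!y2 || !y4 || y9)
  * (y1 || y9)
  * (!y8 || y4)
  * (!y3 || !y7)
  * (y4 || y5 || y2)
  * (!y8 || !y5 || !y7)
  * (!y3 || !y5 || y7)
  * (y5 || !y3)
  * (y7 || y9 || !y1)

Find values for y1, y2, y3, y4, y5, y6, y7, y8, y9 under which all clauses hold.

y1 = F, y2 = F, y3 = F, y4 = F, y5 = T, y6 = T, y7 = F, y8 = F, y9 = T

Set y1 = False and propagate.
  then y9 is forced to True.
Set y2 = False and propagate.
Try y3 = False.
The remaining clauses are satisfied by y4 = False, y5 = True, y6 = True, y7 = False, y8 = False.
Every clause has at least one true literal under this assignment.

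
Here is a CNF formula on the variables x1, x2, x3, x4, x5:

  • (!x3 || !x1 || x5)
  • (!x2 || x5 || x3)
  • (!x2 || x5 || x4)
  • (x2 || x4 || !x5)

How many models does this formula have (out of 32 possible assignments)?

19

Split on x5, then x2.
  x5=1, x2=1: x1, x3, x4 free → 2^3 = 8.
  x5=1, x2=0: remaining (x1,x3,x4) ∈ {(0,0,1); (0,1,1); (1,0,1); (1,1,1)} — 4.
  x5=0, x2=1: remaining (x1,x3,x4) ∈ {(0,1,1)} — 1.
  x5=0, x2=0: x4 free; 3 ways for (x1,x3) × 2^1 = 6.
Total: 8 + 4 + 1 + 6 = 19.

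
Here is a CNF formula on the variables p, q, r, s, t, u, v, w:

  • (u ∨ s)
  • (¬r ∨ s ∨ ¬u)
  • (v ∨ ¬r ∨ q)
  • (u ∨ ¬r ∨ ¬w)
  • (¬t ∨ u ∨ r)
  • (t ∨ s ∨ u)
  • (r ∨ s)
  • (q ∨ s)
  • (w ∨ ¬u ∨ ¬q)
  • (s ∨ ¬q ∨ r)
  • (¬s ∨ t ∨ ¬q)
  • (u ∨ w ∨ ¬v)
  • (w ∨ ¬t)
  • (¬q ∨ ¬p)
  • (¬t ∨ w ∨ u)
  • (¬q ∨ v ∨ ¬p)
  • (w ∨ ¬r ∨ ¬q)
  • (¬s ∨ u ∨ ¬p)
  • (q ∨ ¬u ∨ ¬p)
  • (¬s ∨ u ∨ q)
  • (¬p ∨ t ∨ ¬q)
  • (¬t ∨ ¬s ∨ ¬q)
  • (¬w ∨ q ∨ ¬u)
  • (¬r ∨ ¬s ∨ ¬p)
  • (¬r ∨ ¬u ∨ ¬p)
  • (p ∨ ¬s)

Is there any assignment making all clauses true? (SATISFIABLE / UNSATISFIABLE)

UNSATISFIABLE

q = True:
  propagation gives p=False, s=False, u=True, r=False; an empty clause results — contradiction.
q = False:
  propagation gives s=True, u=True, p=False; an empty clause results — contradiction.
Every branch closes, so no satisfying assignment exists.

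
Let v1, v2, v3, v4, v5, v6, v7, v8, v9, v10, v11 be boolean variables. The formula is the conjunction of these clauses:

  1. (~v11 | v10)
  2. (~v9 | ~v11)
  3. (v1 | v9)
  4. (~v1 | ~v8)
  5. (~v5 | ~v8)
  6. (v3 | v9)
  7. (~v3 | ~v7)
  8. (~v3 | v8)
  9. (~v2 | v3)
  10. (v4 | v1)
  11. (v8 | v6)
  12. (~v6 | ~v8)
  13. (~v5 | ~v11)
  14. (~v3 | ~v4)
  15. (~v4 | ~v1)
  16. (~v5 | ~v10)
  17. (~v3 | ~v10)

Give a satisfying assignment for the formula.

v1 = F  v2 = F  v3 = F  v4 = T  v5 = F  v6 = T  v7 = T  v8 = F  v9 = T  v10 = T  v11 = F

Check each clause:
  1. (~v11 | v10) — v10 is true.
  2. (~v9 | ~v11) — ~v11 is true.
  3. (v1 | v9) — v9 is true.
  4. (~v8 | ~v1) — ~v8 is true.
  5. (~v8 | ~v5) — ~v8 is true.
  6. (v9 | v3) — v9 is true.
  7. (~v7 | ~v3) — ~v3 is true.
  8. (v8 | ~v3) — ~v3 is true.
  9. (v3 | ~v2) — ~v2 is true.
  10. (v4 | v1) — v4 is true.
  11. (v8 | v6) — v6 is true.
  12. (~v6 | ~v8) — ~v8 is true.
  13. (~v5 | ~v11) — ~v5 is true.
  14. (~v4 | ~v3) — ~v3 is true.
  15. (~v4 | ~v1) — ~v1 is true.
  16. (~v5 | ~v10) — ~v5 is true.
  17. (~v3 | ~v10) — ~v3 is true.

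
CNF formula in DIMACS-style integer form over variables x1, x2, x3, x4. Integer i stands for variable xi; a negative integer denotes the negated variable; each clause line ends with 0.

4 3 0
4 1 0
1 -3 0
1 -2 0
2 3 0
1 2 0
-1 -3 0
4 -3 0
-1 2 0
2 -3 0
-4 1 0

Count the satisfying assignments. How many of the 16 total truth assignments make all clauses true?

1

The models are:
  x1=T x2=T x3=F x4=T
That's 1 in total.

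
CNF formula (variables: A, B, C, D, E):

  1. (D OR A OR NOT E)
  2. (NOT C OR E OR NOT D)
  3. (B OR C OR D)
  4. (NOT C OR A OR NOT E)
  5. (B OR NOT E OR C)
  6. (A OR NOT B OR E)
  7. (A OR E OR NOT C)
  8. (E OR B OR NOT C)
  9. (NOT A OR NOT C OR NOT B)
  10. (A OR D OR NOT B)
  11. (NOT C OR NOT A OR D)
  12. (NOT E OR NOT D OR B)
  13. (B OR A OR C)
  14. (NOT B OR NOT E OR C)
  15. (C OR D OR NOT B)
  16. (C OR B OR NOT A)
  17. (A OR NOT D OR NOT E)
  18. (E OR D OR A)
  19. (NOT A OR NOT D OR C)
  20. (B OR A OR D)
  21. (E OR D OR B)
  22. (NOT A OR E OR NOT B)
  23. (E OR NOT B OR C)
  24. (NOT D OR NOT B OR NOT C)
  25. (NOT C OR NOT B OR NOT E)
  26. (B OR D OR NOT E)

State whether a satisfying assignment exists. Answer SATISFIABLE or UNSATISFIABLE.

B = True:
  A = True:
    propagation gives C=False, E=False; an empty clause results — contradiction.
  A = False:
    propagation gives E=True, D=True; an empty clause results — contradiction.
B = False:
  D = True:
    propagation gives E=False, C=False, A=True; an empty clause results — contradiction.
  D = False:
    propagation gives C=True, E=True; an empty clause results — contradiction.
Every branch closes, so no satisfying assignment exists.

UNSATISFIABLE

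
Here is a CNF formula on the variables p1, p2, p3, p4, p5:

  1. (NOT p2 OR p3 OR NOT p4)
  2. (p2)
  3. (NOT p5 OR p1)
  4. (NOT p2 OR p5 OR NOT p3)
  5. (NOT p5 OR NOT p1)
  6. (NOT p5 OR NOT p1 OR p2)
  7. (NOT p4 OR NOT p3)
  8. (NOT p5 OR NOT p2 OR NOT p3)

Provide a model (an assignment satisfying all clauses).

p1=T, p2=T, p3=F, p4=F, p5=F

The clause (p2) is unit: p2 must be True.
p4 occurs only negated in the remaining clauses — set p4 = False.
Try p1 = True.
  then p5 is forced to False.
  then p3 is forced to False.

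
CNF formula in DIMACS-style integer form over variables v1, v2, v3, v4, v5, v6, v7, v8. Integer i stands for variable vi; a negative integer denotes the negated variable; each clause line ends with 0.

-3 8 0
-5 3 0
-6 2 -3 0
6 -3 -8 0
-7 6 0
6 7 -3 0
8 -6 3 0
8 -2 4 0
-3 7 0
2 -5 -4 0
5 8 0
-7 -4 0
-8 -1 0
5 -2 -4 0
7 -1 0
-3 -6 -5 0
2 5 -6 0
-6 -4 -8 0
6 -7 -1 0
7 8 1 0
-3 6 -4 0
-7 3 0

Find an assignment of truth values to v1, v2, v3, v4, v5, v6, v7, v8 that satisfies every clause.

v1 = F, v2 = T, v3 = T, v4 = F, v5 = F, v6 = T, v7 = T, v8 = T

Try v1 = False.
Set v2 = True and propagate.
The remaining clauses are satisfied by v3 = True, v4 = False, v5 = False, v6 = True, v7 = True, v8 = True.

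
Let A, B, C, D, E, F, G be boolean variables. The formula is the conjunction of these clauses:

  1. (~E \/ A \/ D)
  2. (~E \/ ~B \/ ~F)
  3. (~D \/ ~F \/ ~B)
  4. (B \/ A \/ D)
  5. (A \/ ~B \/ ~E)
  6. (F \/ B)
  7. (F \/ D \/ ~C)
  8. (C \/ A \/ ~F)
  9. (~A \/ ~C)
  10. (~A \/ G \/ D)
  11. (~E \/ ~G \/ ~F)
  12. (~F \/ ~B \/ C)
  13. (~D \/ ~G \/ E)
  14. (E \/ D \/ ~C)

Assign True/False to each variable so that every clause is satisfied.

A = False  B = True  C = False  D = False  E = False  F = False  G = True

Check each clause:
  1. (~E \/ D \/ A) — ~E is true.
  2. (~E \/ ~B \/ ~F) — ~F is true.
  3. (~D \/ ~B \/ ~F) — ~F is true.
  4. (A \/ D \/ B) — B is true.
  5. (A \/ ~E \/ ~B) — ~E is true.
  6. (F \/ B) — B is true.
  7. (D \/ ~C \/ F) — ~C is true.
  8. (C \/ A \/ ~F) — ~F is true.
  9. (~C \/ ~A) — ~C is true.
  10. (D \/ G \/ ~A) — ~A is true.
  11. (~E \/ ~F \/ ~G) — ~F is true.
  12. (~B \/ ~F \/ C) — ~F is true.
  13. (~G \/ E \/ ~D) — ~D is true.
  14. (~C \/ E \/ D) — ~C is true.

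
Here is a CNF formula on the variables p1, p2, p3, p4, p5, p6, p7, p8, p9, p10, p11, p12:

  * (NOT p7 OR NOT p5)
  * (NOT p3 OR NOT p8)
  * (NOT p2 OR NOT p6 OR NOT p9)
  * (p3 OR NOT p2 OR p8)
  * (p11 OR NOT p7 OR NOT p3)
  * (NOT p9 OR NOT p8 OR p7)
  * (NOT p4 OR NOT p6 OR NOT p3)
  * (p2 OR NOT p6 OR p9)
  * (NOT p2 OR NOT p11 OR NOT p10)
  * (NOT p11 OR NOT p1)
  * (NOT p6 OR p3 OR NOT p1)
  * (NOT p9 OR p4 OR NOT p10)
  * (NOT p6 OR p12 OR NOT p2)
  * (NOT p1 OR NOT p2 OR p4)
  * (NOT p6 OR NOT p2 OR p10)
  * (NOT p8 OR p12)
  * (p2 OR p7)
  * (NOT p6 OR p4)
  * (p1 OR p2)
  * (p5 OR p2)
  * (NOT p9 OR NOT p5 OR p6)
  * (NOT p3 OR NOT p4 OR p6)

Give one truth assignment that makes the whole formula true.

p1=False, p2=True, p3=True, p4=False, p5=False, p6=False, p7=False, p8=False, p9=True, p10=False, p11=False, p12=False

Try p1 = False.
  then p2 is forced to True.
The remaining clauses are satisfied by p3 = True, p4 = False, p5 = False, p6 = False, p7 = False, p8 = False, p9 = True, p10 = False, p11 = False, p12 = False.
Check each clause:
  1. (NOT p5 OR NOT p7) — NOT p7 is true.
  2. (NOT p8 OR NOT p3) — NOT p8 is true.
  3. (NOT p6 OR NOT p2 OR NOT p9) — NOT p6 is true.
  4. (p3 OR p8 OR NOT p2) — p3 is true.
  5. (NOT p3 OR p11 OR NOT p7) — NOT p7 is true.
  6. (NOT p8 OR p7 OR NOT p9) — NOT p8 is true.
  7. (NOT p4 OR NOT p6 OR NOT p3) — NOT p6 is true.
  8. (p2 OR NOT p6 OR p9) — p9 is true.
  9. (NOT p11 OR NOT p2 OR NOT p10) — NOT p11 is true.
  10. (NOT p11 OR NOT p1) — NOT p11 is true.
  11. (NOT p1 OR NOT p6 OR p3) — NOT p6 is true.
  12. (NOT p9 OR p4 OR NOT p10) — NOT p10 is true.
  13. (NOT p2 OR p12 OR NOT p6) — NOT p6 is true.
  14. (p4 OR NOT p2 OR NOT p1) — NOT p1 is true.
  15. (NOT p6 OR NOT p2 OR p10) — NOT p6 is true.
  16. (p12 OR NOT p8) — NOT p8 is true.
  17. (p7 OR p2) — p2 is true.
  18. (NOT p6 OR p4) — NOT p6 is true.
  19. (p1 OR p2) — p2 is true.
  20. (p2 OR p5) — p2 is true.
  21. (p6 OR NOT p9 OR NOT p5) — NOT p5 is true.
  22. (NOT p4 OR p6 OR NOT p3) — NOT p4 is true.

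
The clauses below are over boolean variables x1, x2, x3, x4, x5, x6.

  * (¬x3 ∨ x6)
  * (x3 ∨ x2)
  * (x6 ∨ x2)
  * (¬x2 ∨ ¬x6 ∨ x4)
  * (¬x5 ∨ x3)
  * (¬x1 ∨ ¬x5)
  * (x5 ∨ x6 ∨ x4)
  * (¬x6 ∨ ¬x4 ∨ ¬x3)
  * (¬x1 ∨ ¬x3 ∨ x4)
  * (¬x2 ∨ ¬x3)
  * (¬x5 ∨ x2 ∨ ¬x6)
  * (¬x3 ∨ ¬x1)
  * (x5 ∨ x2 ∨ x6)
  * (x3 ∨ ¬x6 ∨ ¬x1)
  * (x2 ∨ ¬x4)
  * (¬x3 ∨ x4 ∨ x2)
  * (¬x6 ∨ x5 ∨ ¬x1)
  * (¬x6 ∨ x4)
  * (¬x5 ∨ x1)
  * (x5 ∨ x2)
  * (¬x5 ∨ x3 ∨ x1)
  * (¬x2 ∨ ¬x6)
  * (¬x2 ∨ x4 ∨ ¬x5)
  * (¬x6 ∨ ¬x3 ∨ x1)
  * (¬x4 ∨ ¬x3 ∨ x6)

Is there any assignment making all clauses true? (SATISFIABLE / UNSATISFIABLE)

Try x1 = True.
  then x5 is forced to False.
  then x3 is forced to False.
  then x2 is forced to True.
  then x6 is forced to False.
  then x4 is forced to True.
So x1 = T, x2 = T, x3 = F, x4 = T, x5 = F, x6 = F is a satisfying assignment.

SATISFIABLE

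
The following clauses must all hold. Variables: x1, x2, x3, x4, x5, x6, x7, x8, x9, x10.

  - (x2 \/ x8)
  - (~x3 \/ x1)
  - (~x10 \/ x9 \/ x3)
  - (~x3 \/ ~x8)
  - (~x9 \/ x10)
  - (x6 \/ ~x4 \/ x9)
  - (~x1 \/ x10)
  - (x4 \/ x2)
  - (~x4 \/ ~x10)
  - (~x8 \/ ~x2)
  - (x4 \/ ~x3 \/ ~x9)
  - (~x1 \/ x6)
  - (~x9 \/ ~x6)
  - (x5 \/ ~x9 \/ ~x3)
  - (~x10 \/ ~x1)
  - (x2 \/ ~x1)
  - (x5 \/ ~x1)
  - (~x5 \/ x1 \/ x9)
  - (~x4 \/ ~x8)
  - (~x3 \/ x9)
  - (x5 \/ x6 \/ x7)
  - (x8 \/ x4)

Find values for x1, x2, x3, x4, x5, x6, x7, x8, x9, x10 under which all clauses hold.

x1=False, x2=True, x3=False, x4=True, x5=False, x6=True, x7=False, x8=False, x9=False, x10=False

Check each clause:
  1. (x8 \/ x2) — x2 is true.
  2. (x1 \/ ~x3) — ~x3 is true.
  3. (~x10 \/ x3 \/ x9) — ~x10 is true.
  4. (~x3 \/ ~x8) — ~x8 is true.
  5. (~x9 \/ x10) — ~x9 is true.
  6. (x6 \/ x9 \/ ~x4) — x6 is true.
  7. (~x1 \/ x10) — ~x1 is true.
  8. (x2 \/ x4) — x2 is true.
  9. (~x10 \/ ~x4) — ~x10 is true.
  10. (~x2 \/ ~x8) — ~x8 is true.
  11. (x4 \/ ~x3 \/ ~x9) — x4 is true.
  12. (x6 \/ ~x1) — x6 is true.
  13. (~x6 \/ ~x9) — ~x9 is true.
  14. (~x3 \/ x5 \/ ~x9) — ~x3 is true.
  15. (~x10 \/ ~x1) — ~x10 is true.
  16. (~x1 \/ x2) — x2 is true.
  17. (~x1 \/ x5) — ~x1 is true.
  18. (x9 \/ x1 \/ ~x5) — ~x5 is true.
  19. (~x8 \/ ~x4) — ~x8 is true.
  20. (x9 \/ ~x3) — ~x3 is true.
  21. (x5 \/ x7 \/ x6) — x6 is true.
  22. (x8 \/ x4) — x4 is true.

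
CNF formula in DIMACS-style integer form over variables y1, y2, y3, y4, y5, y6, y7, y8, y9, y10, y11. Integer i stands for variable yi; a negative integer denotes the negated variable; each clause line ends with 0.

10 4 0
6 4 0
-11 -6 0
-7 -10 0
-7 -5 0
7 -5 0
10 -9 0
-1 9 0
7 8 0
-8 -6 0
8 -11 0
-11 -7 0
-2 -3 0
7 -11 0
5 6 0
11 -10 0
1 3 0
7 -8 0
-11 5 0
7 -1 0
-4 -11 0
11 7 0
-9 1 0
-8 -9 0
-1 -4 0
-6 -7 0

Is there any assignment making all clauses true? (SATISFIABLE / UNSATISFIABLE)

UNSATISFIABLE

y7 = True:
  propagation gives y10=False, y4=True, y5=False, y9=False; an empty clause results — contradiction.
y7 = False:
  propagation gives y5=False, y8=True; an empty clause results — contradiction.
Every branch closes, so no satisfying assignment exists.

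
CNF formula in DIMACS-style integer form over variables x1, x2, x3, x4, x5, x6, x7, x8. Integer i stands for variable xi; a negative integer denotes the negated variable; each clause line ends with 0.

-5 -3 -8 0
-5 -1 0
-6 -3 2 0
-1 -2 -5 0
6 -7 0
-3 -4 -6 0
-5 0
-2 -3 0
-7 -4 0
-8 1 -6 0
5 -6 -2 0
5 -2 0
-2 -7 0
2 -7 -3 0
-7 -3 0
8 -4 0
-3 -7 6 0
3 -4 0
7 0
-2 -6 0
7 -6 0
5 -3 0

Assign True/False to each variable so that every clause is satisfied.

x1=False, x2=False, x3=False, x4=False, x5=False, x6=True, x7=True, x8=False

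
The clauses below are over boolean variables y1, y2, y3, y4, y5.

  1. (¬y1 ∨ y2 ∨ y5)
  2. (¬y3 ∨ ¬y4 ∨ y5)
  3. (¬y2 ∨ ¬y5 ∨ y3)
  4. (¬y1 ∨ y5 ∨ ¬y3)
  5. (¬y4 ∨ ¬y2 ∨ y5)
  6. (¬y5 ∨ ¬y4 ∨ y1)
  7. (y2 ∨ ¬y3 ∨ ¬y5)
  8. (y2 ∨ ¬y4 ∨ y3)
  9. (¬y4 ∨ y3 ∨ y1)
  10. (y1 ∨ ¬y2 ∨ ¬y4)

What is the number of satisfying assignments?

Split on y5, then y2.
  y5=T, y2=T: remaining (y1,y3,y4) ∈ {(F,T,F); (T,T,F); (T,T,T)} — 3.
  y5=T, y2=F: remaining (y1,y3,y4) ∈ {(F,F,F); (T,F,F)} — 2.
  y5=F, y2=T: remaining (y1,y3,y4) ∈ {(F,F,F); (F,T,F); (T,F,F)} — 3.
  y5=F, y2=F: remaining (y1,y3,y4) ∈ {(F,F,F); (F,T,F)} — 2.
Total: 3 + 2 + 3 + 2 = 10.

10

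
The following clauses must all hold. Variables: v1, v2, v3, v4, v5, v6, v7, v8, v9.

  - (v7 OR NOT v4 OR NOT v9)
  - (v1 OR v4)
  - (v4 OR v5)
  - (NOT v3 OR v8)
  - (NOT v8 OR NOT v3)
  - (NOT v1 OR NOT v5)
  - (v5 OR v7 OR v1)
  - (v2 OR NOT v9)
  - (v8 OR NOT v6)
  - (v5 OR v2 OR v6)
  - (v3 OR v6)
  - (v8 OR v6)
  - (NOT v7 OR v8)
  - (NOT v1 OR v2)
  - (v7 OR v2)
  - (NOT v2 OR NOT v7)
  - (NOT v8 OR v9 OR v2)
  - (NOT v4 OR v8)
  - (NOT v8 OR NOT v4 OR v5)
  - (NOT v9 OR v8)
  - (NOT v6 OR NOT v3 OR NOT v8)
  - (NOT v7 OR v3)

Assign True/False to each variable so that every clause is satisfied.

v1=F, v2=T, v3=F, v4=T, v5=T, v6=T, v7=F, v8=T, v9=F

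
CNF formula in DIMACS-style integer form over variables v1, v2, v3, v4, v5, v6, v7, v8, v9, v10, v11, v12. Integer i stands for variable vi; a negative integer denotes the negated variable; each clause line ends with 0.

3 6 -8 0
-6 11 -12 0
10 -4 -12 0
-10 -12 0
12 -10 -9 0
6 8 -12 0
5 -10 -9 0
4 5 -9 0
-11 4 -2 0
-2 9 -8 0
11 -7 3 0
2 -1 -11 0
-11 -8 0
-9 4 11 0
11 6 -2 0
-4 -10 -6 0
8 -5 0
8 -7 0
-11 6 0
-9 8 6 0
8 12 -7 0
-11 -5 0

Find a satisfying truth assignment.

v1 = True, v2 = False, v3 = True, v4 = False, v5 = False, v6 = True, v7 = False, v8 = True, v9 = False, v10 = False, v11 = False, v12 = False

Pure literal: v3 appears only positively; assign v3 = True.
Pure literal: v7 appears only negated; assign v7 = False.
Branch on v1: take v1 = True.
Set v2 = False and propagate.
  then v11 is forced to False.
For the remaining variables, v4 = False, v5 = False, v6 = True, v8 = True, v9 = False, v10 = False, v12 = False works.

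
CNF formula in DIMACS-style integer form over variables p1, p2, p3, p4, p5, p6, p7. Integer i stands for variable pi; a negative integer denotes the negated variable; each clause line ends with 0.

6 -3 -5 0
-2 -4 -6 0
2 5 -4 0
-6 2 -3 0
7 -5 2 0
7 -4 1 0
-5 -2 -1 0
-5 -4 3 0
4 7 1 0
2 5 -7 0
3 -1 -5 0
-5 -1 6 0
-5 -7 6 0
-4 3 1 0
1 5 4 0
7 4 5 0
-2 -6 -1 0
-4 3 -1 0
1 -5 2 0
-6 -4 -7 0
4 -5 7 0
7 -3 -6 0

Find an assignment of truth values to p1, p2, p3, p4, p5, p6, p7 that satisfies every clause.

p1=False, p2=True, p3=True, p4=False, p5=True, p6=True, p7=True

Try p1 = False.
The remaining clauses are satisfied by p2 = True, p3 = True, p4 = False, p5 = True, p6 = True, p7 = True.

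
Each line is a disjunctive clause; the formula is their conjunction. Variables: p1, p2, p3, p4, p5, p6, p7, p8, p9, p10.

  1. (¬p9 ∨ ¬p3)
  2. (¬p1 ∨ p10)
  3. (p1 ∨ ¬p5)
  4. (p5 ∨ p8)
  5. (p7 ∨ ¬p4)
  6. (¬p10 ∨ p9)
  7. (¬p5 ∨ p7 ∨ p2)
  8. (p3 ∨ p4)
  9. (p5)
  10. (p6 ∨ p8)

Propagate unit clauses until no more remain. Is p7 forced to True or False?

(p5) is a unit clause: p5 = True.
In (¬p5 ∨ p1), ¬p5 is now false; p1 must hold, so p1 = True.
(p10 ∨ ¬p1): since p1 = True, the clause reduces to (p10). p10 = True.
(p9 ∨ ¬p10): since p10 = True, the clause reduces to (p9). p9 = True.
(¬p9 ∨ ¬p3) with p9 = True leaves only ¬p3, so p3 = False.
From (p4 ∨ p3) and p3 = False: p4 = True.
From (p7 ∨ ¬p4) and p4 = True: p7 = True.

True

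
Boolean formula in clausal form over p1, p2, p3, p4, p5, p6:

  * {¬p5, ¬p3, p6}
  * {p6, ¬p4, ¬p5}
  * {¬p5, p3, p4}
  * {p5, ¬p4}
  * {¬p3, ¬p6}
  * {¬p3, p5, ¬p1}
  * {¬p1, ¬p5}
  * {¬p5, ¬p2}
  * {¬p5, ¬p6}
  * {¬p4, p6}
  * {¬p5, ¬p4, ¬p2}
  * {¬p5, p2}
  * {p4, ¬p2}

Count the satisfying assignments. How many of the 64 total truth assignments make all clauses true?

5

The models are:
  p1=F p2=F p3=F p4=F p5=F p6=F
  p1=F p2=F p3=F p4=F p5=F p6=T
  p1=F p2=F p3=T p4=F p5=F p6=F
  p1=T p2=F p3=F p4=F p5=F p6=F
  p1=T p2=F p3=F p4=F p5=F p6=T
Count: 5.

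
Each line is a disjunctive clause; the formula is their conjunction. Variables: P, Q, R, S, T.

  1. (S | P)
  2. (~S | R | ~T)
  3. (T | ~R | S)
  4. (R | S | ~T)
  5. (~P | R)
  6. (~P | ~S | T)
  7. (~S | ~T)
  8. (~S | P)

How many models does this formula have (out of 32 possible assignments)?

Satisfying assignments:
  P=1 Q=0 R=1 S=0 T=1
  P=1 Q=1 R=1 S=0 T=1
That's 2 in total.

2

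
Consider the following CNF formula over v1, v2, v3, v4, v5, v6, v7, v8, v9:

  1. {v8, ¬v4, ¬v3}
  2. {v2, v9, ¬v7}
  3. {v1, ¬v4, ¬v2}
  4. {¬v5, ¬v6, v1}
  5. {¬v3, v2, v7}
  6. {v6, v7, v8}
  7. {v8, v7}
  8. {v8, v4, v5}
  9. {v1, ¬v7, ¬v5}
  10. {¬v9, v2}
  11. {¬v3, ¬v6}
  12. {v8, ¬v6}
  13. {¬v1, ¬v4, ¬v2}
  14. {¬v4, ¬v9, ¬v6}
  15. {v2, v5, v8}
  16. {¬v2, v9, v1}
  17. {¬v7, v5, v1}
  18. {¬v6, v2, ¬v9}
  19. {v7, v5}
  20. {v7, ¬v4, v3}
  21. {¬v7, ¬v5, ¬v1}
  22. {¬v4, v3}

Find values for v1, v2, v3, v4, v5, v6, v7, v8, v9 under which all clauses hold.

v1 = True, v2 = True, v3 = False, v4 = False, v5 = False, v6 = False, v7 = True, v8 = True, v9 = False

Check each clause:
  1. {¬v4, ¬v3, v8} — v8 is true.
  2. {¬v7, v9, v2} — v2 is true.
  3. {¬v2, ¬v4, v1} — v1 is true.
  4. {v1, ¬v5, ¬v6} — v1 is true.
  5. {v2, v7, ¬v3} — v2 is true.
  6. {v8, v6, v7} — v8 is true.
  7. {v8, v7} — v8 is true.
  8. {v8, v4, v5} — v8 is true.
  9. {¬v5, ¬v7, v1} — v1 is true.
  10. {¬v9, v2} — v2 is true.
  11. {¬v3, ¬v6} — ¬v6 is true.
  12. {¬v6, v8} — v8 is true.
  13. {¬v1, ¬v4, ¬v2} — ¬v4 is true.
  14. {¬v9, ¬v4, ¬v6} — ¬v6 is true.
  15. {v8, v2, v5} — v8 is true.
  16. {¬v2, v1, v9} — v1 is true.
  17. {v5, v1, ¬v7} — v1 is true.
  18. {¬v9, v2, ¬v6} — v2 is true.
  19. {v7, v5} — v7 is true.
  20. {¬v4, v3, v7} — ¬v4 is true.
  21. {¬v1, ¬v5, ¬v7} — ¬v5 is true.
  22. {v3, ¬v4} — ¬v4 is true.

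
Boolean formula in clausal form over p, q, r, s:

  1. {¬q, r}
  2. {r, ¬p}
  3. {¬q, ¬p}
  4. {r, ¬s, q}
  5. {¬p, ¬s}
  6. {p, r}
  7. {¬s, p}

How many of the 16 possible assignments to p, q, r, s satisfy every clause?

Satisfying assignments:
  p=0 q=0 r=1 s=0
  p=0 q=1 r=1 s=0
  p=1 q=0 r=1 s=0
Count: 3.

3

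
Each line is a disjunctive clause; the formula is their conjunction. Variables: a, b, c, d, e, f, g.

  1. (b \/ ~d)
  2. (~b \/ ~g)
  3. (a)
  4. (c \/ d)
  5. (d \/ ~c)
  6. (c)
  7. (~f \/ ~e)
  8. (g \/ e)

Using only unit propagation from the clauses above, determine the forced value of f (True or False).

False

(a) is a unit clause: a = True.
(c) stands alone — c = True.
(~c \/ d) with c = True leaves only d, so d = True.
From (~d \/ b) and d = True: b = True.
In (~g \/ ~b), ~b is now false; ~g must hold, so g = False.
(e \/ g) with g = False leaves only e, so e = True.
(~e \/ ~f): since e = True, the clause reduces to (~f). f = False.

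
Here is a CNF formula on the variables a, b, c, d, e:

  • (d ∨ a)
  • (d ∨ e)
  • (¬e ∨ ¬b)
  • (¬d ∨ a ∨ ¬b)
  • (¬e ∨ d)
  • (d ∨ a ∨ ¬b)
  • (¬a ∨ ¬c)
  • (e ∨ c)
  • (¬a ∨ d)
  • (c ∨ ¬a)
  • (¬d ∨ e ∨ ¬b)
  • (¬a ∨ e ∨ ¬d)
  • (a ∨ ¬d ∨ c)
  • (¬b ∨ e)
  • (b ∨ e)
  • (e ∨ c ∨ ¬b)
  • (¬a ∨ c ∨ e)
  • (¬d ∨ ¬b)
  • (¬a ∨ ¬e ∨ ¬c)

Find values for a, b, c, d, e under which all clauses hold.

a = F, b = F, c = T, d = T, e = T

Check each clause:
  1. (d ∨ a) — d is true.
  2. (d ∨ e) — d is true.
  3. (¬b ∨ ¬e) — ¬b is true.
  4. (¬d ∨ a ∨ ¬b) — ¬b is true.
  5. (d ∨ ¬e) — d is true.
  6. (d ∨ ¬b ∨ a) — d is true.
  7. (¬a ∨ ¬c) — ¬a is true.
  8. (e ∨ c) — c is true.
  9. (d ∨ ¬a) — d is true.
  10. (¬a ∨ c) — c is true.
  11. (¬b ∨ ¬d ∨ e) — e is true.
  12. (¬a ∨ ¬d ∨ e) — e is true.
  13. (¬d ∨ a ∨ c) — c is true.
  14. (e ∨ ¬b) — e is true.
  15. (b ∨ e) — e is true.
  16. (¬b ∨ e ∨ c) — c is true.
  17. (e ∨ c ∨ ¬a) — c is true.
  18. (¬d ∨ ¬b) — ¬b is true.
  19. (¬e ∨ ¬c ∨ ¬a) — ¬a is true.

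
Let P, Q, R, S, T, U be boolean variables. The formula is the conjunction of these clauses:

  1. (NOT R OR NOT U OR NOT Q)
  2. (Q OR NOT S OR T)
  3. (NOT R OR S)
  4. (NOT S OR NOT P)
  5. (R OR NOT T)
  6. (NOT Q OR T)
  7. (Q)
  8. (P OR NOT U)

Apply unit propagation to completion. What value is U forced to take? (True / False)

False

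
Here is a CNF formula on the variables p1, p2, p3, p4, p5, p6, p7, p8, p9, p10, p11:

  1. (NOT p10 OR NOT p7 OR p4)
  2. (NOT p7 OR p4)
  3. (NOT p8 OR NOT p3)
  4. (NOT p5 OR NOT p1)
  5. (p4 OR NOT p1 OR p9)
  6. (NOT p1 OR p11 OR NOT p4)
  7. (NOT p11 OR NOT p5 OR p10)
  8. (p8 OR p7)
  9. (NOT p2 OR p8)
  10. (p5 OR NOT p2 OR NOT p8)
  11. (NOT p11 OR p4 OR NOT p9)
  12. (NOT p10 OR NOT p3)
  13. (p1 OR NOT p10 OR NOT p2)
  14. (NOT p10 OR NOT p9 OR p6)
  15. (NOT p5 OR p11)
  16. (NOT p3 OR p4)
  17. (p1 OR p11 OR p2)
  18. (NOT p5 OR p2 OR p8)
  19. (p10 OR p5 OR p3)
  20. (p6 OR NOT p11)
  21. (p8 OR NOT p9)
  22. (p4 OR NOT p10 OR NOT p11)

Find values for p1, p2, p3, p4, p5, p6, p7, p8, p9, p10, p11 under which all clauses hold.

p1=False, p2=False, p3=True, p4=True, p5=False, p6=True, p7=True, p8=False, p9=False, p10=False, p11=True

Check each clause:
  1. (NOT p10 OR p4 OR NOT p7) — p4 is true.
  2. (NOT p7 OR p4) — p4 is true.
  3. (NOT p8 OR NOT p3) — NOT p8 is true.
  4. (NOT p1 OR NOT p5) — NOT p5 is true.
  5. (p4 OR NOT p1 OR p9) — p4 is true.
  6. (NOT p1 OR p11 OR NOT p4) — p11 is true.
  7. (p10 OR NOT p5 OR NOT p11) — NOT p5 is true.
  8. (p7 OR p8) — p7 is true.
  9. (p8 OR NOT p2) — NOT p2 is true.
  10. (p5 OR NOT p2 OR NOT p8) — NOT p8 is true.
  11. (NOT p11 OR p4 OR NOT p9) — p4 is true.
  12. (NOT p10 OR NOT p3) — NOT p10 is true.
  13. (p1 OR NOT p10 OR NOT p2) — NOT p2 is true.
  14. (NOT p10 OR NOT p9 OR p6) — NOT p10 is true.
  15. (p11 OR NOT p5) — p11 is true.
  16. (NOT p3 OR p4) — p4 is true.
  17. (p2 OR p1 OR p11) — p11 is true.
  18. (p8 OR p2 OR NOT p5) — NOT p5 is true.
  19. (p5 OR p10 OR p3) — p3 is true.
  20. (NOT p11 OR p6) — p6 is true.
  21. (NOT p9 OR p8) — NOT p9 is true.
  22. (NOT p10 OR p4 OR NOT p11) — p4 is true.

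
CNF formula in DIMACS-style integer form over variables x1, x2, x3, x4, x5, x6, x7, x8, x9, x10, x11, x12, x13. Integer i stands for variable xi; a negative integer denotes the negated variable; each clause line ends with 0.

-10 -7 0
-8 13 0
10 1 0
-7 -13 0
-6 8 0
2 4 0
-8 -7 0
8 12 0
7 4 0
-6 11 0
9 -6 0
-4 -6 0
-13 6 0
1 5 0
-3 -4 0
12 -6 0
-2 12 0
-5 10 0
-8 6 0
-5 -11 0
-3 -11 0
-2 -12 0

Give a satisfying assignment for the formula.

x1=F, x2=F, x3=F, x4=T, x5=T, x6=F, x7=F, x8=F, x9=T, x10=T, x11=F, x12=T, x13=F

Check each clause:
  1. (¬x10 ∨ ¬x7) — ¬x7 is true.
  2. (x13 ∨ ¬x8) — ¬x8 is true.
  3. (x10 ∨ x1) — x10 is true.
  4. (¬x13 ∨ ¬x7) — ¬x7 is true.
  5. (¬x6 ∨ x8) — ¬x6 is true.
  6. (x2 ∨ x4) — x4 is true.
  7. (¬x8 ∨ ¬x7) — ¬x8 is true.
  8. (x8 ∨ x12) — x12 is true.
  9. (x4 ∨ x7) — x4 is true.
  10. (x11 ∨ ¬x6) — ¬x6 is true.
  11. (x9 ∨ ¬x6) — x9 is true.
  12. (¬x6 ∨ ¬x4) — ¬x6 is true.
  13. (¬x13 ∨ x6) — ¬x13 is true.
  14. (x1 ∨ x5) — x5 is true.
  15. (¬x3 ∨ ¬x4) — ¬x3 is true.
  16. (¬x6 ∨ x12) — ¬x6 is true.
  17. (¬x2 ∨ x12) — x12 is true.
  18. (¬x5 ∨ x10) — x10 is true.
  19. (x6 ∨ ¬x8) — ¬x8 is true.
  20. (¬x5 ∨ ¬x11) — ¬x11 is true.
  21. (¬x11 ∨ ¬x3) — ¬x3 is true.
  22. (¬x12 ∨ ¬x2) — ¬x2 is true.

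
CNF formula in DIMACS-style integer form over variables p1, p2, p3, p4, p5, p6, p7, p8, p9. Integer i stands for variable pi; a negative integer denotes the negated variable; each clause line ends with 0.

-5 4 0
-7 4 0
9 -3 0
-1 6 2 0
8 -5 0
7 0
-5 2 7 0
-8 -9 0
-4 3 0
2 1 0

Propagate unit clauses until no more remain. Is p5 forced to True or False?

(p7) stands alone — p7 = True.
(¬p7 ∨ p4) with p7 = True leaves only p4, so p4 = True.
(¬p4 ∨ p3) with p4 = True leaves only p3, so p3 = True.
(¬p3 ∨ p9): since p3 = True, the clause reduces to (p9). p9 = True.
(¬p8 ∨ ¬p9): since p9 = True, the clause reduces to (¬p8). p8 = False.
(p8 ∨ ¬p5) with p8 = False leaves only ¬p5, so p5 = False.

False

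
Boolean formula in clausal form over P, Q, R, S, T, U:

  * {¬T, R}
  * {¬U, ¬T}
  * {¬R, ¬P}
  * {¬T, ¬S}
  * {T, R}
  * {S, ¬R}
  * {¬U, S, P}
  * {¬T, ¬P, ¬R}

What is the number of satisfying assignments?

4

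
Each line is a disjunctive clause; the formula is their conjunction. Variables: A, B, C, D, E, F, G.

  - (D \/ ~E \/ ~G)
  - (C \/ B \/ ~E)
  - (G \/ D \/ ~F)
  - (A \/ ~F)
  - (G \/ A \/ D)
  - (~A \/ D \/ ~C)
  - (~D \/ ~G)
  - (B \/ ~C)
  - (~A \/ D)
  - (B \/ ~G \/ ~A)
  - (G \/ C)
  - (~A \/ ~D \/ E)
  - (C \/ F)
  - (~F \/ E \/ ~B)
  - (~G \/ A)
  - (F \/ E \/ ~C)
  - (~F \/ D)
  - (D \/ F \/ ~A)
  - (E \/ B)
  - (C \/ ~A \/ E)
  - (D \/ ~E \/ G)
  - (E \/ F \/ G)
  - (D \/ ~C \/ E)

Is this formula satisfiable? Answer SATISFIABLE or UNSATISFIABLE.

SATISFIABLE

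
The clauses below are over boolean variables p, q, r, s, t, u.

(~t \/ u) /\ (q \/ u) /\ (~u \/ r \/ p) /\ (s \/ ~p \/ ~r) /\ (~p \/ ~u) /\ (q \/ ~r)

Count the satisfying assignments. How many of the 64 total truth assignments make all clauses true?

11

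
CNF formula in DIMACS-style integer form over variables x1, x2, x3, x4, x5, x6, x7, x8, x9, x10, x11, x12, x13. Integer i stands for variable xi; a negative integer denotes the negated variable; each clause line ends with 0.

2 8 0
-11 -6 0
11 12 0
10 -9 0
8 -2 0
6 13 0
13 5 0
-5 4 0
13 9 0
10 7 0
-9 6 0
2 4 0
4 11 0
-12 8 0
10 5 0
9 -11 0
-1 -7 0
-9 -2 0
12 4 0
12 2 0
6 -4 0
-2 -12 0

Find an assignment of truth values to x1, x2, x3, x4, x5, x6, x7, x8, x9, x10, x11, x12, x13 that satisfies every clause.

x1 = F, x2 = F, x3 = T, x4 = T, x5 = T, x6 = T, x7 = T, x8 = T, x9 = T, x10 = T, x11 = F, x12 = T, x13 = T

Check each clause:
  1. (x8 OR x2) — x8 is true.
  2. (NOT x6 OR NOT x11) — NOT x11 is true.
  3. (x11 OR x12) — x12 is true.
  4. (NOT x9 OR x10) — x10 is true.
  5. (x8 OR NOT x2) — x8 is true.
  6. (x6 OR x13) — x13 is true.
  7. (x13 OR x5) — x13 is true.
  8. (x4 OR NOT x5) — x4 is true.
  9. (x13 OR x9) — x9 is true.
  10. (x7 OR x10) — x10 is true.
  11. (x6 OR NOT x9) — x6 is true.
  12. (x4 OR x2) — x4 is true.
  13. (x4 OR x11) — x4 is true.
  14. (x8 OR NOT x12) — x8 is true.
  15. (x10 OR x5) — x10 is true.
  16. (x9 OR NOT x11) — x9 is true.
  17. (NOT x1 OR NOT x7) — NOT x1 is true.
  18. (NOT x9 OR NOT x2) — NOT x2 is true.
  19. (x12 OR x4) — x4 is true.
  20. (x12 OR x2) — x12 is true.
  21. (NOT x4 OR x6) — x6 is true.
  22. (NOT x2 OR NOT x12) — NOT x2 is true.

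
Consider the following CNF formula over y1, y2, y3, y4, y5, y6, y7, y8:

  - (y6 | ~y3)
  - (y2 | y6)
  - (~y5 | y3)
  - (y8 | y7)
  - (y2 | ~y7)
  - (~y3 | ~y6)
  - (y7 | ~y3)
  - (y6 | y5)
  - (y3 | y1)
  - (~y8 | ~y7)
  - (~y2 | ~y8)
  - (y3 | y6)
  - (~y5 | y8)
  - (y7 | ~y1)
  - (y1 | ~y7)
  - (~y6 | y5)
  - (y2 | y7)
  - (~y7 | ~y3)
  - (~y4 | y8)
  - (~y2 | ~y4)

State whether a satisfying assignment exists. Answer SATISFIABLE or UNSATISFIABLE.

UNSATISFIABLE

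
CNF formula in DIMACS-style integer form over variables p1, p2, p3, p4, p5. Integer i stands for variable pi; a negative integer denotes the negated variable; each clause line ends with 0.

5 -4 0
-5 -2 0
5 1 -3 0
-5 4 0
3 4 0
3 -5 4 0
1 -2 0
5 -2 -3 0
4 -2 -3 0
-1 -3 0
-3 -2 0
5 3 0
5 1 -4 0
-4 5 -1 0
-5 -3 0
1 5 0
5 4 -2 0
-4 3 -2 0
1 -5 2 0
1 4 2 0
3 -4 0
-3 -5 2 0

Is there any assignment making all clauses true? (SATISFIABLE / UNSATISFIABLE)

UNSATISFIABLE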